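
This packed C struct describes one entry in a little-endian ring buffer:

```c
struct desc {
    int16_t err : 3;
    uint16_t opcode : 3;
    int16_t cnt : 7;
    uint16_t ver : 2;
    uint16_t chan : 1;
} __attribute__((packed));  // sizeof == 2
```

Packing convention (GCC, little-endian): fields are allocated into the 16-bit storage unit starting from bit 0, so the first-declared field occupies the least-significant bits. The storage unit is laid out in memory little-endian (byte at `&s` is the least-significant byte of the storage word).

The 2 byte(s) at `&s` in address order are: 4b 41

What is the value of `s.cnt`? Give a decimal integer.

[0]=0x4b [1]=0x41 (little-endian) → word 0x414b
err [0+:3] = (word>>0) & 0x7 = 3
opcode [3+:3] = (word>>3) & 0x7 = 1
cnt [6+:7] = (word>>6) & 0x7f = 5  ←
ver [13+:2] = (word>>13) & 0x3 = 2
chan [15+:1] = (word>>15) & 0x1 = 0
cnt signed 7b, MSB=0: value = 5

5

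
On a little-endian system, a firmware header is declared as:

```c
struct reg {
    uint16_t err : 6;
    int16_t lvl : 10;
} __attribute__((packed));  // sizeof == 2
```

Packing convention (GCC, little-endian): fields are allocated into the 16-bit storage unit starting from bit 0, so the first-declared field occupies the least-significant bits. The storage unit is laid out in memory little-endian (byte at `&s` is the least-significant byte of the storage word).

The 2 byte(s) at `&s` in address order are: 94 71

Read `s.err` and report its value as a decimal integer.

[0]=0x94 [1]=0x71 (little-endian) → word 0x7194
err [0+:6] = (word>>0) & 0x3f = 20  ←
lvl [6+:10] = (word>>6) & 0x3ff = 454

20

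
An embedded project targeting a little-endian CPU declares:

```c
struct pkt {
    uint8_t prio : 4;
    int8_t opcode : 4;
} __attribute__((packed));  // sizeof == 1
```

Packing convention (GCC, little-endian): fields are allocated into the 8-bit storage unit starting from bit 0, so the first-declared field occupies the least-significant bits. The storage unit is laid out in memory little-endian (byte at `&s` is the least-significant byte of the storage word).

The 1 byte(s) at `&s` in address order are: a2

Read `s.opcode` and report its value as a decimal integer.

-6

[0]=0xa2 (little-endian) → word 0xa2
prio:4 @ bit 0 → (0xa2>>0)&0xf = 0x2
opcode:4 @ bit 4 → (0xa2>>4)&0xf = 0xa  ←
opcode signed 4b, MSB=1: 10 - 16 = -6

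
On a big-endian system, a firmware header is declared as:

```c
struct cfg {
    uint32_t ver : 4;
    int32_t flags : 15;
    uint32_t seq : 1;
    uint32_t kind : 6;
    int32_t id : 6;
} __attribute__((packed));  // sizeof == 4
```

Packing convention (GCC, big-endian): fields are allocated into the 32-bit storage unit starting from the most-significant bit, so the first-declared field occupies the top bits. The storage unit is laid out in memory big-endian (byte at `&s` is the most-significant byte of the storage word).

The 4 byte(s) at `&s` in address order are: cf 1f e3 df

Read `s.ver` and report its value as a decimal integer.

[0]=0xcf [1]=0x1f [2]=0xe3 [3]=0xdf (big-endian) → word 0xcf1fe3df
ver [28+:4] = (word>>28) & 0xf = 12  ←
flags [13+:15] = (word>>13) & 0x7fff = 30975
seq [12+:1] = (word>>12) & 0x1 = 0
kind [6+:6] = (word>>6) & 0x3f = 15
id [0+:6] = (word>>0) & 0x3f = 31

12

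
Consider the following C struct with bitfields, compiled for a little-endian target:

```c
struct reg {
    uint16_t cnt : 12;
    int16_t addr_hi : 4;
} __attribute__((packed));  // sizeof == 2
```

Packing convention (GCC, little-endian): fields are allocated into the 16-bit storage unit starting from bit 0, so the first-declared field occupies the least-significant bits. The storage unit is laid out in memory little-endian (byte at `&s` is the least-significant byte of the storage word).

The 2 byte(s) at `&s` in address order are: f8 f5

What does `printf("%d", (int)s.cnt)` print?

1528

[0]=0xf8 [1]=0xf5 (little-endian) → word 0xf5f8
cnt [0+:12] = (word>>0) & 0xfff = 1528  ←
addr_hi [12+:4] = (word>>12) & 0xf = 15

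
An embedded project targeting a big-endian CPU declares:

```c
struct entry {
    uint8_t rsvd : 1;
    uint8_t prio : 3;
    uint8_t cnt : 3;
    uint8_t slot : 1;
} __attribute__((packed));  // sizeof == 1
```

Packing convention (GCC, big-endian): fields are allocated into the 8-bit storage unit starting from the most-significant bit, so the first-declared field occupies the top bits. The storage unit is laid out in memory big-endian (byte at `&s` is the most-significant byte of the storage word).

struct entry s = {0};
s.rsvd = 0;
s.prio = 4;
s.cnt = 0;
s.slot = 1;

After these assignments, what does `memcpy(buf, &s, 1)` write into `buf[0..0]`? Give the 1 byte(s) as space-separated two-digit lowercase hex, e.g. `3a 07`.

[7+:1] rsvd=0 & 0x1 = 0x0; word=0x00
[4+:3] prio=4 & 0x7 = 0x4; word=0x40
[1+:3] cnt=0 & 0x7 = 0x0; word=0x40
[0+:1] slot=1 & 0x1 = 0x1; word=0x41
word = 0x41 → big-endian bytes:
  [0]=0x41

41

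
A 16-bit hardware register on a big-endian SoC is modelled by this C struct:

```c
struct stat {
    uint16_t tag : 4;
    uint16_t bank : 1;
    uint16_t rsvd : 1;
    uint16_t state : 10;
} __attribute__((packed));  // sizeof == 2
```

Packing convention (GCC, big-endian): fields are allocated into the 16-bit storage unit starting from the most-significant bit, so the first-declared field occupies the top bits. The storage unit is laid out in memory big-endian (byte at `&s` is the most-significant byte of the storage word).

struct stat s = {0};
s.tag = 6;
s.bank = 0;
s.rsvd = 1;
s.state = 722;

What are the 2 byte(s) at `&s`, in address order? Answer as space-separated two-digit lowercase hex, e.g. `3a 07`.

66 d2

[12+:4] tag=6 & 0xf = 0x6; word=0x6000
[11+:1] bank=0 & 0x1 = 0x0; word=0x6000
[10+:1] rsvd=1 & 0x1 = 0x1; word=0x6400
[0+:10] state=722 & 0x3ff = 0x2d2; word=0x66d2
word = 0x66d2 → big-endian bytes:
  [0]=0x66  [1]=0xd2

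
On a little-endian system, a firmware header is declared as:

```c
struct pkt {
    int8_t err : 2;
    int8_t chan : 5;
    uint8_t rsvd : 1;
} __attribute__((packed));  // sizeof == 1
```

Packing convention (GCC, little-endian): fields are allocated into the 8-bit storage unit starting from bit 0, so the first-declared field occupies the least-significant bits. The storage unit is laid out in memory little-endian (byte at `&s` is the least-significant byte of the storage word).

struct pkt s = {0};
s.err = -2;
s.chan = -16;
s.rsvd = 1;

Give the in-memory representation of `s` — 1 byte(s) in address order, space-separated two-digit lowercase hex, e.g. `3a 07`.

c2

[0+:2] err=-2 & 0x3 = 0x2; word=0x02
[2+:5] chan=-16 & 0x1f = 0x10; word=0x42
[7+:1] rsvd=1 & 0x1 = 0x1; word=0xc2
word = 0xc2 → little-endian bytes:
  [0]=0xc2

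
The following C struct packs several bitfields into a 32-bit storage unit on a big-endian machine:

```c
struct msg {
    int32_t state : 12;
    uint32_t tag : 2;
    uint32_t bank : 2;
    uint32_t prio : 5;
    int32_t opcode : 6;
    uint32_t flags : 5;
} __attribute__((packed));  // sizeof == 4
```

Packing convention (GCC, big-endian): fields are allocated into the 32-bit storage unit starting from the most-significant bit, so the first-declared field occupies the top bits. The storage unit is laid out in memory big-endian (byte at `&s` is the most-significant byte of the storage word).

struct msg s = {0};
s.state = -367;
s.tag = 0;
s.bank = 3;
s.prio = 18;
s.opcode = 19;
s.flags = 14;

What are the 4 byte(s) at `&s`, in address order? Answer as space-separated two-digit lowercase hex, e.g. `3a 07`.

state:12 = -367 → 0xe91 << 20 → word 0xe9100000
tag:2 = 0 → 0x0 << 18 → word 0xe9100000
bank:2 = 3 → 0x3 << 16 → word 0xe9130000
prio:5 = 18 → 0x12 << 11 → word 0xe9139000
opcode:6 = 19 → 0x13 << 5 → word 0xe9139260
flags:5 = 14 → 0xe << 0 → word 0xe913926e
word = 0xe913926e → big-endian bytes:
  [0]=0xe9  [1]=0x13  [2]=0x92  [3]=0x6e

e9 13 92 6e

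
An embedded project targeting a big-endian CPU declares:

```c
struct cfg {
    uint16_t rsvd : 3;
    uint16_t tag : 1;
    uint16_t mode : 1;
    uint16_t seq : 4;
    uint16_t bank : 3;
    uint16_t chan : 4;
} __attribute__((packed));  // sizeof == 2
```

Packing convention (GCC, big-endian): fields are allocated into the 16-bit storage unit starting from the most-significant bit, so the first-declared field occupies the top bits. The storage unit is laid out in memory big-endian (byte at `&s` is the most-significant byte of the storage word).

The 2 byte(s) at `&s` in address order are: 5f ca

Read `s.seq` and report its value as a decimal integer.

15

[0]=0x5f [1]=0xca (big-endian) → word 0x5fca
rsvd:3 @ bit 13 → (0x5fca>>13)&0x7 = 0x2
tag:1 @ bit 12 → (0x5fca>>12)&0x1 = 0x1
mode:1 @ bit 11 → (0x5fca>>11)&0x1 = 0x1
seq:4 @ bit 7 → (0x5fca>>7)&0xf = 0xf  ←
bank:3 @ bit 4 → (0x5fca>>4)&0x7 = 0x4
chan:4 @ bit 0 → (0x5fca>>0)&0xf = 0xa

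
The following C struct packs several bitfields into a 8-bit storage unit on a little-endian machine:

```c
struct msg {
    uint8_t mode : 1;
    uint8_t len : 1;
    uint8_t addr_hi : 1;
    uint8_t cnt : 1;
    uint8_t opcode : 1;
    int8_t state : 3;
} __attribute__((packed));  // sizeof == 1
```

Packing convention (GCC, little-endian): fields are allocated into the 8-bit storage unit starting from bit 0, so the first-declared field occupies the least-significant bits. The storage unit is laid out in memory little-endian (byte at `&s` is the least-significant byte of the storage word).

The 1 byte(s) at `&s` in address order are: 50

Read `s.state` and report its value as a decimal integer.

[0]=0x50 (little-endian) → word 0x50
mode:1 @ bit 0 → (0x50>>0)&0x1 = 0x0
len:1 @ bit 1 → (0x50>>1)&0x1 = 0x0
addr_hi:1 @ bit 2 → (0x50>>2)&0x1 = 0x0
cnt:1 @ bit 3 → (0x50>>3)&0x1 = 0x0
opcode:1 @ bit 4 → (0x50>>4)&0x1 = 0x1
state:3 @ bit 5 → (0x50>>5)&0x7 = 0x2  ←
state signed 3b, MSB=0: value = 2

2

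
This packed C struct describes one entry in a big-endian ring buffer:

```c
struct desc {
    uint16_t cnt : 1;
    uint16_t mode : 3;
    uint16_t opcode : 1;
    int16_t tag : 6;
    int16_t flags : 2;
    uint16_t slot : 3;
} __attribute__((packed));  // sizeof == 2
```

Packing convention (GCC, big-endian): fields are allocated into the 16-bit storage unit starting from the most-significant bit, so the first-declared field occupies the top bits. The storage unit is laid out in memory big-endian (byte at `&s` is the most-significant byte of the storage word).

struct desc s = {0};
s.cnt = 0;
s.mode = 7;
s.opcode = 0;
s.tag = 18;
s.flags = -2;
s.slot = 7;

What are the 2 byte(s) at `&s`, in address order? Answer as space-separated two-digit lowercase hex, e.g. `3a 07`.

cnt (1b) val=0 bits=0x0 at bit 15: 0x0000
mode (3b) val=7 bits=0x7 at bit 12: 0x7000
opcode (1b) val=0 bits=0x0 at bit 11: 0x7000
tag (6b) val=18 bits=0x12 at bit 5: 0x7240
flags (2b) val=-2 bits=0x2 at bit 3: 0x7250
slot (3b) val=7 bits=0x7 at bit 0: 0x7257
word = 0x7257 → big-endian bytes:
  [0]=0x72  [1]=0x57

72 57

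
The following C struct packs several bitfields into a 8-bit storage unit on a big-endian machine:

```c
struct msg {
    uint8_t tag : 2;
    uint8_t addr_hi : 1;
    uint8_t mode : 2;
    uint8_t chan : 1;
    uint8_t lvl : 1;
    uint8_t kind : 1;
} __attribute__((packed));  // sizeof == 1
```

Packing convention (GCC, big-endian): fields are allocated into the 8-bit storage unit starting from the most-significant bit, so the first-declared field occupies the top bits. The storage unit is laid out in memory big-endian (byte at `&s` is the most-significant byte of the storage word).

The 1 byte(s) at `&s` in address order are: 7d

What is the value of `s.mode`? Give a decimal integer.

[0]=0x7d (big-endian) → word 0x7d
tag:2 @ bit 6 → (0x7d>>6)&0x3 = 0x1
addr_hi:1 @ bit 5 → (0x7d>>5)&0x1 = 0x1
mode:2 @ bit 3 → (0x7d>>3)&0x3 = 0x3  ←
chan:1 @ bit 2 → (0x7d>>2)&0x1 = 0x1
lvl:1 @ bit 1 → (0x7d>>1)&0x1 = 0x0
kind:1 @ bit 0 → (0x7d>>0)&0x1 = 0x1

3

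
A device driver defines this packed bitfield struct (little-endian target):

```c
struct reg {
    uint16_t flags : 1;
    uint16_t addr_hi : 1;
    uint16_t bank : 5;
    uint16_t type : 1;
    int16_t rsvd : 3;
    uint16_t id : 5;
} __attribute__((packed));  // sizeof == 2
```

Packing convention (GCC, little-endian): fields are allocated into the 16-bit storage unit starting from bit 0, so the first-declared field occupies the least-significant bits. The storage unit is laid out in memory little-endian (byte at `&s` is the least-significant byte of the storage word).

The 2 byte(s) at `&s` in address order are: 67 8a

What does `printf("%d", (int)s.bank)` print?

25

[0]=0x67 [1]=0x8a (little-endian) → word 0x8a67
flags:1 @ bit 0 → (0x8a67>>0)&0x1 = 0x1
addr_hi:1 @ bit 1 → (0x8a67>>1)&0x1 = 0x1
bank:5 @ bit 2 → (0x8a67>>2)&0x1f = 0x19  ←
type:1 @ bit 7 → (0x8a67>>7)&0x1 = 0x0
rsvd:3 @ bit 8 → (0x8a67>>8)&0x7 = 0x2
id:5 @ bit 11 → (0x8a67>>11)&0x1f = 0x11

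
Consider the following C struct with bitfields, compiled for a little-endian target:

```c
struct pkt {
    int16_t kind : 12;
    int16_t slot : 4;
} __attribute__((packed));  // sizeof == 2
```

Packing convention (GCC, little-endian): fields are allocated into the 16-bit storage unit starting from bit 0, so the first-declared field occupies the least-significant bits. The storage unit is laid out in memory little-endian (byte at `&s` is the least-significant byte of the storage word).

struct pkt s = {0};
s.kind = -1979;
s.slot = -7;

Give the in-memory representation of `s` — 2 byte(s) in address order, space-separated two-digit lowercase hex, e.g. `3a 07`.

[0+:12] kind=-1979 & 0xfff = 0x845; word=0x0845
[12+:4] slot=-7 & 0xf = 0x9; word=0x9845
word = 0x9845 → little-endian bytes:
  [0]=0x45  [1]=0x98

45 98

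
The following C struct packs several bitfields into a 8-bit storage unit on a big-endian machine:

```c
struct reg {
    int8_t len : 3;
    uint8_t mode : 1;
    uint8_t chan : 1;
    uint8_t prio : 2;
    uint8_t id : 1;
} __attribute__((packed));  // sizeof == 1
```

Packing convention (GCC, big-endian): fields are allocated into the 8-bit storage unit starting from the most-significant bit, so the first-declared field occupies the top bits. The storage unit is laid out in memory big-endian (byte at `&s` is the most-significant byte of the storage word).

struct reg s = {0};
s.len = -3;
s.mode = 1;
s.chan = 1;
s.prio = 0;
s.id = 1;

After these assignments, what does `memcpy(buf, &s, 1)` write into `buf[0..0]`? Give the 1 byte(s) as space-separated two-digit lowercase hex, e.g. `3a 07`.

len:3 = -3 → 0x5 << 5 → word 0xa0
mode:1 = 1 → 0x1 << 4 → word 0xb0
chan:1 = 1 → 0x1 << 3 → word 0xb8
prio:2 = 0 → 0x0 << 1 → word 0xb8
id:1 = 1 → 0x1 << 0 → word 0xb9
word = 0xb9 → big-endian bytes:
  [0]=0xb9

b9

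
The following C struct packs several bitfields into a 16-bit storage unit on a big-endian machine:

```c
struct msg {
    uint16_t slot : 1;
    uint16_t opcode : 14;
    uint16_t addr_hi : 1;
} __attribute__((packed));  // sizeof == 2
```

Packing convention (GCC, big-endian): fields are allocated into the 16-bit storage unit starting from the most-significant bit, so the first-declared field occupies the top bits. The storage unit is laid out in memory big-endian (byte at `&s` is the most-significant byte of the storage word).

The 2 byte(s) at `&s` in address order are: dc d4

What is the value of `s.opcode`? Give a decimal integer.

[0]=0xdc [1]=0xd4 (big-endian) → word 0xdcd4
slot:1 @ bit 15 → (0xdcd4>>15)&0x1 = 0x1
opcode:14 @ bit 1 → (0xdcd4>>1)&0x3fff = 0x2e6a  ←
addr_hi:1 @ bit 0 → (0xdcd4>>0)&0x1 = 0x0

11882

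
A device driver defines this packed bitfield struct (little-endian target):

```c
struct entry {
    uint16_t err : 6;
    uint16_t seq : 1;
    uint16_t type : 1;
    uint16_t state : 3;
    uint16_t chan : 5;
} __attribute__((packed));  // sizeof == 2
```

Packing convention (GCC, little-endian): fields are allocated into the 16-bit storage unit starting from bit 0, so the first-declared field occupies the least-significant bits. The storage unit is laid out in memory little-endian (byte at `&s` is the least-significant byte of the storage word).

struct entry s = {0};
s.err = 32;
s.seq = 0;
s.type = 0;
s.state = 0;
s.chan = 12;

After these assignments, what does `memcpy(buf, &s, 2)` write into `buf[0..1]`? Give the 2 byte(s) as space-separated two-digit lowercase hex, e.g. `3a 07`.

20 60

[0+:6] err=32 & 0x3f = 0x20; word=0x0020
[6+:1] seq=0 & 0x1 = 0x0; word=0x0020
[7+:1] type=0 & 0x1 = 0x0; word=0x0020
[8+:3] state=0 & 0x7 = 0x0; word=0x0020
[11+:5] chan=12 & 0x1f = 0xc; word=0x6020
word = 0x6020 → little-endian bytes:
  [0]=0x20  [1]=0x60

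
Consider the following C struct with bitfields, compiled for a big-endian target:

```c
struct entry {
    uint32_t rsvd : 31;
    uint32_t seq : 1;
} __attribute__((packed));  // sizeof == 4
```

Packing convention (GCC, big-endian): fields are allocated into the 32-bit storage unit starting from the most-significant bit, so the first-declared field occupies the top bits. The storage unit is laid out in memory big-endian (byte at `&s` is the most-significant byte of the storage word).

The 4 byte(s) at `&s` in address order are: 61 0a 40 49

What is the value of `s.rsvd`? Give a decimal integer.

[0]=0x61 [1]=0x0a [2]=0x40 [3]=0x49 (big-endian) → word 0x610a4049
rsvd [1+:31] = (word>>1) & 0x7fffffff = 814030884  ←
seq [0+:1] = (word>>0) & 0x1 = 1

814030884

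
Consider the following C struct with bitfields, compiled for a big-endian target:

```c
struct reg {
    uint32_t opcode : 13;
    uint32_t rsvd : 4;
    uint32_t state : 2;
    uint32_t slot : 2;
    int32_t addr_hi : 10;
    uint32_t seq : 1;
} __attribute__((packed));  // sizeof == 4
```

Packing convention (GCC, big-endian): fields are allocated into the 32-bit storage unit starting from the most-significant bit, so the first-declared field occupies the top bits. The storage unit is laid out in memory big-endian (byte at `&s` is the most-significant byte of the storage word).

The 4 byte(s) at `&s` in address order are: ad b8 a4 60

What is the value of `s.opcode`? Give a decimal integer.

[0]=0xad [1]=0xb8 [2]=0xa4 [3]=0x60 (big-endian) → word 0xadb8a460
opcode [19+:13] = (word>>19) & 0x1fff = 5559  ←
rsvd [15+:4] = (word>>15) & 0xf = 1
state [13+:2] = (word>>13) & 0x3 = 1
slot [11+:2] = (word>>11) & 0x3 = 0
addr_hi [1+:10] = (word>>1) & 0x3ff = 560
seq [0+:1] = (word>>0) & 0x1 = 0

5559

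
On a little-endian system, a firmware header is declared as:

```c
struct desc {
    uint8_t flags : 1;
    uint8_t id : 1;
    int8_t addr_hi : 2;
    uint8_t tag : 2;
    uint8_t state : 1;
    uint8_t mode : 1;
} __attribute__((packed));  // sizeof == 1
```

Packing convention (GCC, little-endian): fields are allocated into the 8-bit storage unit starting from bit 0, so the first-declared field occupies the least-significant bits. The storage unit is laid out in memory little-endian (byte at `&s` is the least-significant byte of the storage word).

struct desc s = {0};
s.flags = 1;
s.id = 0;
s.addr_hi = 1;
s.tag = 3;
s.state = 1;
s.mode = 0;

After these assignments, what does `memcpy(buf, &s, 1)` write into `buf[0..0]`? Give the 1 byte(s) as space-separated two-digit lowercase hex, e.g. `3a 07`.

[0+:1] flags=1 & 0x1 = 0x1; word=0x01
[1+:1] id=0 & 0x1 = 0x0; word=0x01
[2+:2] addr_hi=1 & 0x3 = 0x1; word=0x05
[4+:2] tag=3 & 0x3 = 0x3; word=0x35
[6+:1] state=1 & 0x1 = 0x1; word=0x75
[7+:1] mode=0 & 0x1 = 0x0; word=0x75
word = 0x75 → little-endian bytes:
  [0]=0x75

75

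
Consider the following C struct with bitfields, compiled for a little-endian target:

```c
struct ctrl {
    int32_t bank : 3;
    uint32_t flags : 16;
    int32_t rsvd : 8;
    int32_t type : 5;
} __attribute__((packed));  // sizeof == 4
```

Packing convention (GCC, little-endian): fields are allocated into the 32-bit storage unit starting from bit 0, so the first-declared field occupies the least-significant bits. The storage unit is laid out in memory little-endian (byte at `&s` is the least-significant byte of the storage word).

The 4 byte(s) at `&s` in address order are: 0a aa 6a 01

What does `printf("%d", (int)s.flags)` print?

21825

[0]=0x0a [1]=0xaa [2]=0x6a [3]=0x01 (little-endian) → word 0x016aaa0a
bank:3 @ bit 0 → (0x016aaa0a>>0)&0x7 = 0x2
flags:16 @ bit 3 → (0x016aaa0a>>3)&0xffff = 0x5541  ←
rsvd:8 @ bit 19 → (0x016aaa0a>>19)&0xff = 0x2d
type:5 @ bit 27 → (0x016aaa0a>>27)&0x1f = 0x0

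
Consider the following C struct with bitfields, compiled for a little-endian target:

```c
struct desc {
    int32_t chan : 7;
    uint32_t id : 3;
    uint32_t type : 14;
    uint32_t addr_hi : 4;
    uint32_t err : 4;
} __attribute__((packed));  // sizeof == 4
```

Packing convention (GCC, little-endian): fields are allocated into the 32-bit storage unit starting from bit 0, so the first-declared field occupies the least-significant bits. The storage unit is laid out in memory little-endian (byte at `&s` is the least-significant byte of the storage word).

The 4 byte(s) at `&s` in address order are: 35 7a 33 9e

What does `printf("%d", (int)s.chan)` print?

53

[0]=0x35 [1]=0x7a [2]=0x33 [3]=0x9e (little-endian) → word 0x9e337a35
chan:7 @ bit 0 → (0x9e337a35>>0)&0x7f = 0x35  ←
id:3 @ bit 7 → (0x9e337a35>>7)&0x7 = 0x4
type:14 @ bit 10 → (0x9e337a35>>10)&0x3fff = 0xcde
addr_hi:4 @ bit 24 → (0x9e337a35>>24)&0xf = 0xe
err:4 @ bit 28 → (0x9e337a35>>28)&0xf = 0x9
chan signed 7b, MSB=0: value = 53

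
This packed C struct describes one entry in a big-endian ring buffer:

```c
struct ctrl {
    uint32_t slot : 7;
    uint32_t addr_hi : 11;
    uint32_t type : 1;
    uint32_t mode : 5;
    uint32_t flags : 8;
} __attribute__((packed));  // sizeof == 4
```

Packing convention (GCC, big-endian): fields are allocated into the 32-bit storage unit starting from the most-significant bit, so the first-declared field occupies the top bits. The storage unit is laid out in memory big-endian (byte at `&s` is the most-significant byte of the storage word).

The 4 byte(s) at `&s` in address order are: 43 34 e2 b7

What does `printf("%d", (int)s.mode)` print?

[0]=0x43 [1]=0x34 [2]=0xe2 [3]=0xb7 (big-endian) → word 0x4334e2b7
slot:7 @ bit 25 → (0x4334e2b7>>25)&0x7f = 0x21
addr_hi:11 @ bit 14 → (0x4334e2b7>>14)&0x7ff = 0x4d3
type:1 @ bit 13 → (0x4334e2b7>>13)&0x1 = 0x1
mode:5 @ bit 8 → (0x4334e2b7>>8)&0x1f = 0x2  ←
flags:8 @ bit 0 → (0x4334e2b7>>0)&0xff = 0xb7

2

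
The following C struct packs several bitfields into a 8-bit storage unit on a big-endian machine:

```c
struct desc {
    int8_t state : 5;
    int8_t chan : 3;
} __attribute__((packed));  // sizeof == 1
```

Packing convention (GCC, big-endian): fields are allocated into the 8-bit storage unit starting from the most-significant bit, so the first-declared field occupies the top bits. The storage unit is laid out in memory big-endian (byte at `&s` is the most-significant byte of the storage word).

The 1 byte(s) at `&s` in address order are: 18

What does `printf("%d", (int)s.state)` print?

3

[0]=0x18 (big-endian) → word 0x18
state:5 @ bit 3 → (0x18>>3)&0x1f = 0x3  ←
chan:3 @ bit 0 → (0x18>>0)&0x7 = 0x0
state signed 5b, MSB=0: value = 3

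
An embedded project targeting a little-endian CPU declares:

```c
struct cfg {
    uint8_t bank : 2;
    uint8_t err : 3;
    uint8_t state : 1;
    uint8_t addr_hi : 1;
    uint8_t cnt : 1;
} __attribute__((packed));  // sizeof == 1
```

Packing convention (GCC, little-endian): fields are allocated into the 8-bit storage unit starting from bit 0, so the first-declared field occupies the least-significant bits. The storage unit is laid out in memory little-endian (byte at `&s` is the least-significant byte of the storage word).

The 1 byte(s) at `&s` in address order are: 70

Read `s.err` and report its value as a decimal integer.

[0]=0x70 (little-endian) → word 0x70
bank [0+:2] = (word>>0) & 0x3 = 0
err [2+:3] = (word>>2) & 0x7 = 4  ←
state [5+:1] = (word>>5) & 0x1 = 1
addr_hi [6+:1] = (word>>6) & 0x1 = 1
cnt [7+:1] = (word>>7) & 0x1 = 0

4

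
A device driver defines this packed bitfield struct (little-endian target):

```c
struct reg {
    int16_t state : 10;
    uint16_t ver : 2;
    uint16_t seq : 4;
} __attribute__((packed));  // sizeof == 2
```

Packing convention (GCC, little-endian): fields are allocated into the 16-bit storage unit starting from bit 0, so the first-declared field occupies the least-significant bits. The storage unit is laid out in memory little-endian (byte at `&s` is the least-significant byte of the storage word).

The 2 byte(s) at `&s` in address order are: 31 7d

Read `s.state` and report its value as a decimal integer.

305

[0]=0x31 [1]=0x7d (little-endian) → word 0x7d31
state [0+:10] = (word>>0) & 0x3ff = 305  ←
ver [10+:2] = (word>>10) & 0x3 = 3
seq [12+:4] = (word>>12) & 0xf = 7
state signed 10b, MSB=0: value = 305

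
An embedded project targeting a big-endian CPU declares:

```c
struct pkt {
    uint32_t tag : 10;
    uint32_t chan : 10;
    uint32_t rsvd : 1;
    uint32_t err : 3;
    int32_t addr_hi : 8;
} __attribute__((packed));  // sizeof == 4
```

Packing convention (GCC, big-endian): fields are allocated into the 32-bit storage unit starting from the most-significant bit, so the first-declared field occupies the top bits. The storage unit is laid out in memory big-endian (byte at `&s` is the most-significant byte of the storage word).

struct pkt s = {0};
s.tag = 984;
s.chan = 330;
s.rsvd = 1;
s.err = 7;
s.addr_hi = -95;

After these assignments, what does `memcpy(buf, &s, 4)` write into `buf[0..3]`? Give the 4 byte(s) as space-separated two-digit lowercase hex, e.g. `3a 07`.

[22+:10] tag=984 & 0x3ff = 0x3d8; word=0xf6000000
[12+:10] chan=330 & 0x3ff = 0x14a; word=0xf614a000
[11+:1] rsvd=1 & 0x1 = 0x1; word=0xf614a800
[8+:3] err=7 & 0x7 = 0x7; word=0xf614af00
[0+:8] addr_hi=-95 & 0xff = 0xa1; word=0xf614afa1
word = 0xf614afa1 → big-endian bytes:
  [0]=0xf6  [1]=0x14  [2]=0xaf  [3]=0xa1

f6 14 af a1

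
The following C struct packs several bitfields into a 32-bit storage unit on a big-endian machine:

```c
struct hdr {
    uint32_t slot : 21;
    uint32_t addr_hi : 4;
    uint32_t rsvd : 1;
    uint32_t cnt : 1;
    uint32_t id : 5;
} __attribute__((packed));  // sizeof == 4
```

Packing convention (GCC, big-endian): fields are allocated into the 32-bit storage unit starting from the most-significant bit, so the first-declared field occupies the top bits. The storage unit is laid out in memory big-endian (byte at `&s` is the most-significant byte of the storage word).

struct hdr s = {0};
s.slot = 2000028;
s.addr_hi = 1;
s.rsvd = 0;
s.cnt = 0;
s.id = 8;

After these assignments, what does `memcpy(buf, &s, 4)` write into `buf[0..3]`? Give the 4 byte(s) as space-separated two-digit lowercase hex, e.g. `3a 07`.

f4 24 e0 88

[11+:21] slot=2000028 & 0x1fffff = 0x1e849c; word=0xf424e000
[7+:4] addr_hi=1 & 0xf = 0x1; word=0xf424e080
[6+:1] rsvd=0 & 0x1 = 0x0; word=0xf424e080
[5+:1] cnt=0 & 0x1 = 0x0; word=0xf424e080
[0+:5] id=8 & 0x1f = 0x8; word=0xf424e088
word = 0xf424e088 → big-endian bytes:
  [0]=0xf4  [1]=0x24  [2]=0xe0  [3]=0x88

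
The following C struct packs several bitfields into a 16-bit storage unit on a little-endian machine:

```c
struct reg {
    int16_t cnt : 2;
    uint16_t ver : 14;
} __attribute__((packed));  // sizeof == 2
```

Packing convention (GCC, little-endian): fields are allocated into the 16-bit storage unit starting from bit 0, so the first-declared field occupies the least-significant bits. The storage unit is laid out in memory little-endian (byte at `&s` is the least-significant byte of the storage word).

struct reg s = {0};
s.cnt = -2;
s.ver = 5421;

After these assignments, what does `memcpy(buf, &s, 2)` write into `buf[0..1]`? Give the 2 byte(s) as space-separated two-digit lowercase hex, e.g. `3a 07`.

[0+:2] cnt=-2 & 0x3 = 0x2; word=0x0002
[2+:14] ver=5421 & 0x3fff = 0x152d; word=0x54b6
word = 0x54b6 → little-endian bytes:
  [0]=0xb6  [1]=0x54

b6 54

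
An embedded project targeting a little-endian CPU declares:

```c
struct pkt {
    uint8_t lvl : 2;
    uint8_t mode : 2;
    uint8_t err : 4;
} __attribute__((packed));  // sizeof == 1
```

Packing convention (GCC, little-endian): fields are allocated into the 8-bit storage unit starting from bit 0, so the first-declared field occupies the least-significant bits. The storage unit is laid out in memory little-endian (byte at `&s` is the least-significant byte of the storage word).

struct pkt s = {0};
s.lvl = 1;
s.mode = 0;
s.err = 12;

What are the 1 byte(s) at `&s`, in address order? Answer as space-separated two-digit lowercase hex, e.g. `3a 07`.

[0+:2] lvl=1 & 0x3 = 0x1; word=0x01
[2+:2] mode=0 & 0x3 = 0x0; word=0x01
[4+:4] err=12 & 0xf = 0xc; word=0xc1
word = 0xc1 → little-endian bytes:
  [0]=0xc1

c1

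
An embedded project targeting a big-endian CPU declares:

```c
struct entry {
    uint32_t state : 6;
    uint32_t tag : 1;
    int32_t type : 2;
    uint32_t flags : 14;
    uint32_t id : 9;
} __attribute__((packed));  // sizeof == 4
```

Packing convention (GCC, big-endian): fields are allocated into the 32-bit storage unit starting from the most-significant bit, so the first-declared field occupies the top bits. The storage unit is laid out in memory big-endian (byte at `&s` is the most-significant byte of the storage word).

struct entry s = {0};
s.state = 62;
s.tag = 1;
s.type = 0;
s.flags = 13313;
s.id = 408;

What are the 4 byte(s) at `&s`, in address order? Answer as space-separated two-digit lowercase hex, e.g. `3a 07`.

fa 68 03 98

state (6b) val=62 bits=0x3e at bit 26: 0xf8000000
tag (1b) val=1 bits=0x1 at bit 25: 0xfa000000
type (2b) val=0 bits=0x0 at bit 23: 0xfa000000
flags (14b) val=13313 bits=0x3401 at bit 9: 0xfa680200
id (9b) val=408 bits=0x198 at bit 0: 0xfa680398
word = 0xfa680398 → big-endian bytes:
  [0]=0xfa  [1]=0x68  [2]=0x03  [3]=0x98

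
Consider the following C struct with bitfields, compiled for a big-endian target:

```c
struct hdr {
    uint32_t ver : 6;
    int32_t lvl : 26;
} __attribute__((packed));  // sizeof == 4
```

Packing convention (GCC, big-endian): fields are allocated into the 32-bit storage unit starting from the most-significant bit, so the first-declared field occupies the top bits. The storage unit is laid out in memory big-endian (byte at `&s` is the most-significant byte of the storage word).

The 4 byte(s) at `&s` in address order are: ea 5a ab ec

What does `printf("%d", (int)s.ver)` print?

[0]=0xea [1]=0x5a [2]=0xab [3]=0xec (big-endian) → word 0xea5aabec
ver [26+:6] = (word>>26) & 0x3f = 58  ←
lvl [0+:26] = (word>>0) & 0x3ffffff = 39496684

58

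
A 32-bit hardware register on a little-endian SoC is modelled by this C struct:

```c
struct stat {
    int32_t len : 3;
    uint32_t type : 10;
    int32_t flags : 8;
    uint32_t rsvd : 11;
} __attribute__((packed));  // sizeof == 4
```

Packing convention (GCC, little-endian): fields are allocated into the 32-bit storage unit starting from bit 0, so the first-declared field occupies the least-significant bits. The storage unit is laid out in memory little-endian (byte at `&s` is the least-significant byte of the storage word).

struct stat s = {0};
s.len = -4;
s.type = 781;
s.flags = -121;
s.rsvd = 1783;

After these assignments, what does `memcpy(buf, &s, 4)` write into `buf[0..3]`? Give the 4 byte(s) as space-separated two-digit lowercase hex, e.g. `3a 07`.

[0+:3] len=-4 & 0x7 = 0x4; word=0x00000004
[3+:10] type=781 & 0x3ff = 0x30d; word=0x0000186c
[13+:8] flags=-121 & 0xff = 0x87; word=0x0010f86c
[21+:11] rsvd=1783 & 0x7ff = 0x6f7; word=0xdef0f86c
word = 0xdef0f86c → little-endian bytes:
  [0]=0x6c  [1]=0xf8  [2]=0xf0  [3]=0xde

6c f8 f0 de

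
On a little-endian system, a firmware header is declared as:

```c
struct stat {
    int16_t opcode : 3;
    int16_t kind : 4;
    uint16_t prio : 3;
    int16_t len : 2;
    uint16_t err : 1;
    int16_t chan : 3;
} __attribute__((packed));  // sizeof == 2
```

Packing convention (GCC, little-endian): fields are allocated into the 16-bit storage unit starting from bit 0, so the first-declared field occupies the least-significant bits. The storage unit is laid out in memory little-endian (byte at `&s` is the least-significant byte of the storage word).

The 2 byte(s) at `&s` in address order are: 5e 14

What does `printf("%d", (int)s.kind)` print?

[0]=0x5e [1]=0x14 (little-endian) → word 0x145e
opcode:3 @ bit 0 → (0x145e>>0)&0x7 = 0x6
kind:4 @ bit 3 → (0x145e>>3)&0xf = 0xb  ←
prio:3 @ bit 7 → (0x145e>>7)&0x7 = 0x0
len:2 @ bit 10 → (0x145e>>10)&0x3 = 0x1
err:1 @ bit 12 → (0x145e>>12)&0x1 = 0x1
chan:3 @ bit 13 → (0x145e>>13)&0x7 = 0x0
kind signed 4b, MSB=1: 11 - 16 = -5

-5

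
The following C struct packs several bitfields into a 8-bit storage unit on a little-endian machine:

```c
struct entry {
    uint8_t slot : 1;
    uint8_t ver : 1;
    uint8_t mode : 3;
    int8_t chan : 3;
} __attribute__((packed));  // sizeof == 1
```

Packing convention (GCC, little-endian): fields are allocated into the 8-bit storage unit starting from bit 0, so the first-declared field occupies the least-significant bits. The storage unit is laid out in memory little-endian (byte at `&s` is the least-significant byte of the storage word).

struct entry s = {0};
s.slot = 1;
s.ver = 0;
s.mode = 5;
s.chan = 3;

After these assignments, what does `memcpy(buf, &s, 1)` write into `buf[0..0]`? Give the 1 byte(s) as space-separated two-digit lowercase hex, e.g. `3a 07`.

slot (1b) val=1 bits=0x1 at bit 0: 0x01
ver (1b) val=0 bits=0x0 at bit 1: 0x01
mode (3b) val=5 bits=0x5 at bit 2: 0x15
chan (3b) val=3 bits=0x3 at bit 5: 0x75
word = 0x75 → little-endian bytes:
  [0]=0x75

75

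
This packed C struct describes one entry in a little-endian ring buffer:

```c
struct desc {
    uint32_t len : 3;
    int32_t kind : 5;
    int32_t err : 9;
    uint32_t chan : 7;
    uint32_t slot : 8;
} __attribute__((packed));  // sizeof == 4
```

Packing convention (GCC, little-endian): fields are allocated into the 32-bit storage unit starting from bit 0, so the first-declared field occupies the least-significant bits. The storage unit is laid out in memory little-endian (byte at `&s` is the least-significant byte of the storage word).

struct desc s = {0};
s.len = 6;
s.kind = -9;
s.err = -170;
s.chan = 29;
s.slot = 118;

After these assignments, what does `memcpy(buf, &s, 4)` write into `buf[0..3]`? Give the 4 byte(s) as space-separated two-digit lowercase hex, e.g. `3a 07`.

len:3 = 6 → 0x6 << 0 → word 0x00000006
kind:5 = -9 → 0x17 << 3 → word 0x000000be
err:9 = -170 → 0x156 << 8 → word 0x000156be
chan:7 = 29 → 0x1d << 17 → word 0x003b56be
slot:8 = 118 → 0x76 << 24 → word 0x763b56be
word = 0x763b56be → little-endian bytes:
  [0]=0xbe  [1]=0x56  [2]=0x3b  [3]=0x76

be 56 3b 76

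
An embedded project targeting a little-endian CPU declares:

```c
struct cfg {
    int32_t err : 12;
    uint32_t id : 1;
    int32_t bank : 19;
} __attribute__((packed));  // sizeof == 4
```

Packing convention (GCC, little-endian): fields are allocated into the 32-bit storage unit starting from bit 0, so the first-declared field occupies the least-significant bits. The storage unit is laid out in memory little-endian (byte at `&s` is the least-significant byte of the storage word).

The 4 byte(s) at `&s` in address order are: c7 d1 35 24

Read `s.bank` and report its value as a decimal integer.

74158

[0]=0xc7 [1]=0xd1 [2]=0x35 [3]=0x24 (little-endian) → word 0x2435d1c7
err:12 @ bit 0 → (0x2435d1c7>>0)&0xfff = 0x1c7
id:1 @ bit 12 → (0x2435d1c7>>12)&0x1 = 0x1
bank:19 @ bit 13 → (0x2435d1c7>>13)&0x7ffff = 0x121ae  ←
bank signed 19b, MSB=0: value = 74158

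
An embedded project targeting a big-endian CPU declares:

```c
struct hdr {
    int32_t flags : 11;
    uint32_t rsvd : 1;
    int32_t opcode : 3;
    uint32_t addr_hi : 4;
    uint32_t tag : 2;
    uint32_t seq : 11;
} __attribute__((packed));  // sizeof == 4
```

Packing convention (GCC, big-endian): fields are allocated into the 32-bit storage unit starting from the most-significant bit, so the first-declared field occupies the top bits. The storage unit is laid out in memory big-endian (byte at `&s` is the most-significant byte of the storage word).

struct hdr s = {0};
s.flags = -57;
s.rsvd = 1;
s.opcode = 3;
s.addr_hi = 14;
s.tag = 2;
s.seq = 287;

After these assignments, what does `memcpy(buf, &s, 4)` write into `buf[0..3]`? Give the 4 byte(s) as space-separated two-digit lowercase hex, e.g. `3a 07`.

[21+:11] flags=-57 & 0x7ff = 0x7c7; word=0xf8e00000
[20+:1] rsvd=1 & 0x1 = 0x1; word=0xf8f00000
[17+:3] opcode=3 & 0x7 = 0x3; word=0xf8f60000
[13+:4] addr_hi=14 & 0xf = 0xe; word=0xf8f7c000
[11+:2] tag=2 & 0x3 = 0x2; word=0xf8f7d000
[0+:11] seq=287 & 0x7ff = 0x11f; word=0xf8f7d11f
word = 0xf8f7d11f → big-endian bytes:
  [0]=0xf8  [1]=0xf7  [2]=0xd1  [3]=0x1f

f8 f7 d1 1f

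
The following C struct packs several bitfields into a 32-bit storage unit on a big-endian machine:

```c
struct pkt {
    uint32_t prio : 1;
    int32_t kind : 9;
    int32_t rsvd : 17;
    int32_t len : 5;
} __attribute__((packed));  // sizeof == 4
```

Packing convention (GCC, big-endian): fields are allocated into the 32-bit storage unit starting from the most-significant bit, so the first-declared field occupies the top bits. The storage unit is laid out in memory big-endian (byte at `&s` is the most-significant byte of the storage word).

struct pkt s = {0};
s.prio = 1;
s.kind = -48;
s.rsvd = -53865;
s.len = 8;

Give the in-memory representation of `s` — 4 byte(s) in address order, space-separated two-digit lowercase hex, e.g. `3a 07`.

f4 25 b2 e8

[31+:1] prio=1 & 0x1 = 0x1; word=0x80000000
[22+:9] kind=-48 & 0x1ff = 0x1d0; word=0xf4000000
[5+:17] rsvd=-53865 & 0x1ffff = 0x12d97; word=0xf425b2e0
[0+:5] len=8 & 0x1f = 0x8; word=0xf425b2e8
word = 0xf425b2e8 → big-endian bytes:
  [0]=0xf4  [1]=0x25  [2]=0xb2  [3]=0xe8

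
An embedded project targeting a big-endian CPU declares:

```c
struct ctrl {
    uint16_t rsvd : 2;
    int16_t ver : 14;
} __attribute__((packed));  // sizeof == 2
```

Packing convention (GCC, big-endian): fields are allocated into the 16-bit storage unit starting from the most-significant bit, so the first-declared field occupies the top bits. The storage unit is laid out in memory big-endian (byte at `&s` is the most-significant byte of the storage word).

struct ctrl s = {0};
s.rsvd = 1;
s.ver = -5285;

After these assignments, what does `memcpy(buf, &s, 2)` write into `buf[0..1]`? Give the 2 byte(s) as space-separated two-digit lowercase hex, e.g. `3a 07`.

6b 5b

[14+:2] rsvd=1 & 0x3 = 0x1; word=0x4000
[0+:14] ver=-5285 & 0x3fff = 0x2b5b; word=0x6b5b
word = 0x6b5b → big-endian bytes:
  [0]=0x6b  [1]=0x5b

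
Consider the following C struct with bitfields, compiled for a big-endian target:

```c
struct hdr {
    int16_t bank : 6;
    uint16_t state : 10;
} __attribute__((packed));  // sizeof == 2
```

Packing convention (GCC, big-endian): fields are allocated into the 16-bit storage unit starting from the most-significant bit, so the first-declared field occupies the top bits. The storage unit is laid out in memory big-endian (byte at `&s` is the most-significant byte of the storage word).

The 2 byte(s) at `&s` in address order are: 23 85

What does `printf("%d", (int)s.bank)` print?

[0]=0x23 [1]=0x85 (big-endian) → word 0x2385
bank:6 @ bit 10 → (0x2385>>10)&0x3f = 0x8  ←
state:10 @ bit 0 → (0x2385>>0)&0x3ff = 0x385
bank signed 6b, MSB=0: value = 8

8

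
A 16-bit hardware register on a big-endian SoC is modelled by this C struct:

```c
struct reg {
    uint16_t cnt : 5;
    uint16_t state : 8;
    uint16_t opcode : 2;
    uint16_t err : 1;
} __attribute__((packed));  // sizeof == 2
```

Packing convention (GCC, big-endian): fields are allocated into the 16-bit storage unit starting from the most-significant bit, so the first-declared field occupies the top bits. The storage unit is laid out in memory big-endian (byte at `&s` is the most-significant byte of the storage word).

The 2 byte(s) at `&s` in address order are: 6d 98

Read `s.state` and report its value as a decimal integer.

179

[0]=0x6d [1]=0x98 (big-endian) → word 0x6d98
cnt:5 @ bit 11 → (0x6d98>>11)&0x1f = 0xd
state:8 @ bit 3 → (0x6d98>>3)&0xff = 0xb3  ←
opcode:2 @ bit 1 → (0x6d98>>1)&0x3 = 0x0
err:1 @ bit 0 → (0x6d98>>0)&0x1 = 0x0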